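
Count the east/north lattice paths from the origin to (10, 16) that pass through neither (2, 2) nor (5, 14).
Number of paths = 3206257

Inclusion–exclusion. Total paths: C(26, 10) = 5311735. Through P₁: C(4, 2)·C(22, 8) = 1918620. Through P₂: C(19, 5)·C(7, 5) = 244188. Since P₁ is strictly southwest of P₂, a monotone path through both must visit P₁ then P₂; paths through both = C(4, 2)·C(15, 3)·C(7, 5) = 57330. Avoid both = 5311735 − 1918620 − 244188 + 57330 = 3206257.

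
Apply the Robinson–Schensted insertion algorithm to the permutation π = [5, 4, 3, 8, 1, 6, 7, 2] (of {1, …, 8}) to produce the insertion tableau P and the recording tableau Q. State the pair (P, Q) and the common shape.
P = [1, 2, 7] / [3, 6] / [4, 8] / [5];  Q = [1, 4, 7] / [2, 6] / [3, 8] / [5];  common shape = (3, 2, 2, 1)

Row-insert the values π_1, π_2, … into P one at a time, bumping the leftmost entry strictly greater than the inserted value down to the next row. The recording tableau Q records, in position (i, j), the step at which that cell was added to P.
  Insert 5 (step 1): P = [5];  Q = [1]
  Insert 4 (step 2): P = [4] / [5];  Q = [1] / [2]
  Insert 3 (step 3): P = [3] / [4] / [5];  Q = [1] / [2] / [3]
  Insert 8 (step 4): P = [3, 8] / [4] / [5];  Q = [1, 4] / [2] / [3]
  Insert 1 (step 5): P = [1, 8] / [3] / [4] / [5];  Q = [1, 4] / [2] / [3] / [5]
  Insert 6 (step 6): P = [1, 6] / [3, 8] / [4] / [5];  Q = [1, 4] / [2, 6] / [3] / [5]
  Insert 7 (step 7): P = [1, 6, 7] / [3, 8] / [4] / [5];  Q = [1, 4, 7] / [2, 6] / [3] / [5]
  Insert 2 (step 8): P = [1, 2, 7] / [3, 6] / [4, 8] / [5];  Q = [1, 4, 7] / [2, 6] / [3, 8] / [5]
Final shape: (3, 2, 2, 1).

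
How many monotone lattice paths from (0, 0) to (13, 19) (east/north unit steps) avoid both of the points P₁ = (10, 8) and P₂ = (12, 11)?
Number of paths = 323215206

Inclusion–exclusion. Total paths: C(32, 13) = 347373600. Through P₁: C(18, 10)·C(14, 3) = 15927912. Through P₂: C(23, 12)·C(9, 1) = 12168702. Since P₁ is strictly southwest of P₂, a monotone path through both must visit P₁ then P₂; paths through both = C(18, 10)·C(5, 2)·C(9, 1) = 3938220. Avoid both = 347373600 − 15927912 − 12168702 + 3938220 = 323215206.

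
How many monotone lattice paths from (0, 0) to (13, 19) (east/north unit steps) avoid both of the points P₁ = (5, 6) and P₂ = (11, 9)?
Number of paths = 244837188

Inclusion–exclusion. Total paths: C(32, 13) = 347373600. Through P₁: C(11, 5)·C(21, 8) = 94012380. Through P₂: C(20, 11)·C(12, 2) = 11085360. Since P₁ is strictly southwest of P₂, a monotone path through both must visit P₁ then P₂; paths through both = C(11, 5)·C(9, 6)·C(12, 2) = 2561328. Avoid both = 347373600 − 94012380 − 11085360 + 2561328 = 244837188.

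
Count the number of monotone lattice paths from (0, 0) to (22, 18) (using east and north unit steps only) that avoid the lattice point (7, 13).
Number of paths = 112178391720

Total paths from (0, 0) to (22, 18): C(40, 22) = 113380261800. Paths through (7, 13): (paths (0, 0) → (7, 13)) × (paths (7, 13) → (22, 18)) = C(20, 7) · C(20, 15) = 77520 · 15504 = 1201870080. Avoidance count = 113380261800 − 1201870080 = 112178391720.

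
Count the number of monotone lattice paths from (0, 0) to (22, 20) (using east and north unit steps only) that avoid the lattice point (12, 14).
Number of paths = 436452745820

Total paths from (0, 0) to (22, 20): C(42, 22) = 513791607420. Paths through (12, 14): (paths (0, 0) → (12, 14)) × (paths (12, 14) → (22, 20)) = C(26, 12) · C(16, 10) = 9657700 · 8008 = 77338861600. Avoidance count = 513791607420 − 77338861600 = 436452745820.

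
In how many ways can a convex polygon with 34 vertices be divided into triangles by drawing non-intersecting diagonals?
C_32 = 55534064877048198

These polygon triangulations are counted by the Catalan number C_n = (1/(n + 1)) · C(2n, n). For n = 32: C_32 = (1/33) · C(64, 32) = 1832624140942590534/33 = 55534064877048198.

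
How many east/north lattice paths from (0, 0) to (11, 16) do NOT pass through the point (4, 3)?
Number of paths = 10324695

Total paths from (0, 0) to (11, 16): C(27, 11) = 13037895. Paths through (4, 3): (paths (0, 0) → (4, 3)) × (paths (4, 3) → (11, 16)) = C(7, 4) · C(20, 7) = 35 · 77520 = 2713200. Avoidance count = 13037895 − 2713200 = 10324695.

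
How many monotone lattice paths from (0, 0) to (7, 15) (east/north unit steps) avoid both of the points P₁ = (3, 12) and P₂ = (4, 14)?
Number of paths = 147839

Inclusion–exclusion. Total paths: C(22, 7) = 170544. Through P₁: C(15, 3)·C(7, 4) = 15925. Through P₂: C(18, 4)·C(4, 3) = 12240. Since P₁ is strictly southwest of P₂, a monotone path through both must visit P₁ then P₂; paths through both = C(15, 3)·C(3, 1)·C(4, 3) = 5460. Avoid both = 170544 − 15925 − 12240 + 5460 = 147839.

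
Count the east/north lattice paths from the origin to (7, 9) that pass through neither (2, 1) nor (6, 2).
Number of paths = 7475

Inclusion–exclusion. Total paths: C(16, 7) = 11440. Through P₁: C(3, 2)·C(13, 5) = 3861. Through P₂: C(8, 6)·C(8, 1) = 224. Since P₁ is strictly southwest of P₂, a monotone path through both must visit P₁ then P₂; paths through both = C(3, 2)·C(5, 4)·C(8, 1) = 120. Avoid both = 11440 − 3861 − 224 + 120 = 7475.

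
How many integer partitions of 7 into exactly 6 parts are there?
p(7, 6 parts) = 1

Partitions of n into exactly k parts ↔ partitions of n − k into at most k parts (subtract 1 from each part). For n = 7, k = 6, the partitions are: 2+1+1+1+1+1. Count = 1.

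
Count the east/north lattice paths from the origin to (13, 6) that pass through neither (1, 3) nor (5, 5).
Number of paths = 23584

Inclusion–exclusion. Total paths: C(19, 13) = 27132. Through P₁: C(4, 1)·C(15, 12) = 1820. Through P₂: C(10, 5)·C(9, 8) = 2268. Since P₁ is strictly southwest of P₂, a monotone path through both must visit P₁ then P₂; paths through both = C(4, 1)·C(6, 4)·C(9, 8) = 540. Avoid both = 27132 − 1820 − 2268 + 540 = 23584.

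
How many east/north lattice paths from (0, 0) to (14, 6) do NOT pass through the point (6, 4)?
Number of paths = 29310

Total paths from (0, 0) to (14, 6): C(20, 14) = 38760. Paths through (6, 4): (paths (0, 0) → (6, 4)) × (paths (6, 4) → (14, 6)) = C(10, 6) · C(10, 8) = 210 · 45 = 9450. Avoidance count = 38760 − 9450 = 29310.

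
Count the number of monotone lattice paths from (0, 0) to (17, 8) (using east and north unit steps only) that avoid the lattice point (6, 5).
Number of paths = 913407

Total paths from (0, 0) to (17, 8): C(25, 17) = 1081575. Paths through (6, 5): (paths (0, 0) → (6, 5)) × (paths (6, 5) → (17, 8)) = C(11, 6) · C(14, 11) = 462 · 364 = 168168. Avoidance count = 1081575 − 168168 = 913407.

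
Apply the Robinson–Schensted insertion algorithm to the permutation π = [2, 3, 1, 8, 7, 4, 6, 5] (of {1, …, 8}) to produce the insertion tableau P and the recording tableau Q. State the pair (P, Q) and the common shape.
P = [1, 3, 4, 5] / [2, 6] / [7] / [8];  Q = [1, 2, 4, 7] / [3, 5] / [6] / [8];  common shape = (4, 2, 1, 1)

Row-insert the values π_1, π_2, … into P one at a time, bumping the leftmost entry strictly greater than the inserted value down to the next row. The recording tableau Q records, in position (i, j), the step at which that cell was added to P.
  Insert 2 (step 1): P = [2];  Q = [1]
  Insert 3 (step 2): P = [2, 3];  Q = [1, 2]
  Insert 1 (step 3): P = [1, 3] / [2];  Q = [1, 2] / [3]
  Insert 8 (step 4): P = [1, 3, 8] / [2];  Q = [1, 2, 4] / [3]
  Insert 7 (step 5): P = [1, 3, 7] / [2, 8];  Q = [1, 2, 4] / [3, 5]
  Insert 4 (step 6): P = [1, 3, 4] / [2, 7] / [8];  Q = [1, 2, 4] / [3, 5] / [6]
  Insert 6 (step 7): P = [1, 3, 4, 6] / [2, 7] / [8];  Q = [1, 2, 4, 7] / [3, 5] / [6]
  Insert 5 (step 8): P = [1, 3, 4, 5] / [2, 6] / [7] / [8];  Q = [1, 2, 4, 7] / [3, 5] / [6] / [8]
Final shape: (4, 2, 1, 1).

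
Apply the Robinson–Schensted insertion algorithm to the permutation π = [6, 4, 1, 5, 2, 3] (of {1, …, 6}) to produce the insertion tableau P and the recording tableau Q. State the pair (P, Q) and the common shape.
P = [1, 2, 3] / [4, 5] / [6];  Q = [1, 4, 6] / [2, 5] / [3];  common shape = (3, 2, 1)

Row-insert the values π_1, π_2, … into P one at a time, bumping the leftmost entry strictly greater than the inserted value down to the next row. The recording tableau Q records, in position (i, j), the step at which that cell was added to P.
  Insert 6 (step 1): P = [6];  Q = [1]
  Insert 4 (step 2): P = [4] / [6];  Q = [1] / [2]
  Insert 1 (step 3): P = [1] / [4] / [6];  Q = [1] / [2] / [3]
  Insert 5 (step 4): P = [1, 5] / [4] / [6];  Q = [1, 4] / [2] / [3]
  Insert 2 (step 5): P = [1, 2] / [4, 5] / [6];  Q = [1, 4] / [2, 5] / [3]
  Insert 3 (step 6): P = [1, 2, 3] / [4, 5] / [6];  Q = [1, 4, 6] / [2, 5] / [3]
Final shape: (3, 2, 1).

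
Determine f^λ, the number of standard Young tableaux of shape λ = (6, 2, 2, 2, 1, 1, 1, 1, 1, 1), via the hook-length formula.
# SYT of shape (6, 2, 2, 2, 1, 1, 1, 1, 1, 1) = 714714

Hook-length formula: f^λ = n! / Π hook(c), product over all cells c of the Young diagram. For λ = (6, 2, 2, 2, 1, 1, 1, 1, 1, 1), n = 18 boxes. Hook lengths by row (left-to-right, top-to-bottom): [15, 8, 4, 3, 2, 1]; [10, 3]; [9, 2]; [8, 1]; [6]; [5]; [4]; [3]; [2]; [1]. Product of hooks = 8957952000. So f^λ = 18! / 8957952000 = 6402373705728000 / 8957952000 = 714714.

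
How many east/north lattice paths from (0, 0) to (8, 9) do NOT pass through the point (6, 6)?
Number of paths = 15070

Total paths from (0, 0) to (8, 9): C(17, 8) = 24310. Paths through (6, 6): (paths (0, 0) → (6, 6)) × (paths (6, 6) → (8, 9)) = C(12, 6) · C(5, 2) = 924 · 10 = 9240. Avoidance count = 24310 − 9240 = 15070.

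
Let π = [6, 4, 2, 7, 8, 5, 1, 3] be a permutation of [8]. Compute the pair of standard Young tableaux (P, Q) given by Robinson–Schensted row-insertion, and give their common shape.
P = [1, 3, 8] / [2, 5] / [4, 7] / [6];  Q = [1, 4, 5] / [2, 6] / [3, 8] / [7];  common shape = (3, 2, 2, 1)

Row-insert the values π_1, π_2, … into P one at a time, bumping the leftmost entry strictly greater than the inserted value down to the next row. The recording tableau Q records, in position (i, j), the step at which that cell was added to P.
  Insert 6 (step 1): P = [6];  Q = [1]
  Insert 4 (step 2): P = [4] / [6];  Q = [1] / [2]
  Insert 2 (step 3): P = [2] / [4] / [6];  Q = [1] / [2] / [3]
  Insert 7 (step 4): P = [2, 7] / [4] / [6];  Q = [1, 4] / [2] / [3]
  Insert 8 (step 5): P = [2, 7, 8] / [4] / [6];  Q = [1, 4, 5] / [2] / [3]
  Insert 5 (step 6): P = [2, 5, 8] / [4, 7] / [6];  Q = [1, 4, 5] / [2, 6] / [3]
  Insert 1 (step 7): P = [1, 5, 8] / [2, 7] / [4] / [6];  Q = [1, 4, 5] / [2, 6] / [3] / [7]
  Insert 3 (step 8): P = [1, 3, 8] / [2, 5] / [4, 7] / [6];  Q = [1, 4, 5] / [2, 6] / [3, 8] / [7]
Final shape: (3, 2, 2, 1).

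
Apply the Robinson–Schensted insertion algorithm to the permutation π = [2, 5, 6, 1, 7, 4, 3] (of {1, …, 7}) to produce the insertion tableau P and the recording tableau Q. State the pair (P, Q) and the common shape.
P = [1, 3, 6, 7] / [2, 4] / [5];  Q = [1, 2, 3, 5] / [4, 6] / [7];  common shape = (4, 2, 1)

Row-insert the values π_1, π_2, … into P one at a time, bumping the leftmost entry strictly greater than the inserted value down to the next row. The recording tableau Q records, in position (i, j), the step at which that cell was added to P.
  Insert 2 (step 1): P = [2];  Q = [1]
  Insert 5 (step 2): P = [2, 5];  Q = [1, 2]
  Insert 6 (step 3): P = [2, 5, 6];  Q = [1, 2, 3]
  Insert 1 (step 4): P = [1, 5, 6] / [2];  Q = [1, 2, 3] / [4]
  Insert 7 (step 5): P = [1, 5, 6, 7] / [2];  Q = [1, 2, 3, 5] / [4]
  Insert 4 (step 6): P = [1, 4, 6, 7] / [2, 5];  Q = [1, 2, 3, 5] / [4, 6]
  Insert 3 (step 7): P = [1, 3, 6, 7] / [2, 4] / [5];  Q = [1, 2, 3, 5] / [4, 6] / [7]
Final shape: (4, 2, 1).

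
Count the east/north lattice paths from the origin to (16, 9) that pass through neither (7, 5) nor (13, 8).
Number of paths = 928847

Inclusion–exclusion. Total paths: C(25, 16) = 2042975. Through P₁: C(12, 7)·C(13, 9) = 566280. Through P₂: C(21, 13)·C(4, 3) = 813960. Since P₁ is strictly southwest of P₂, a monotone path through both must visit P₁ then P₂; paths through both = C(12, 7)·C(9, 6)·C(4, 3) = 266112. Avoid both = 2042975 − 566280 − 813960 + 266112 = 928847.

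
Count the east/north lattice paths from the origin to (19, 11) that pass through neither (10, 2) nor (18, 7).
Number of paths = 49439590

Inclusion–exclusion. Total paths: C(30, 19) = 54627300. Through P₁: C(12, 10)·C(18, 9) = 3208920. Through P₂: C(25, 18)·C(5, 1) = 2403500. Since P₁ is strictly southwest of P₂, a monotone path through both must visit P₁ then P₂; paths through both = C(12, 10)·C(13, 8)·C(5, 1) = 424710. Avoid both = 54627300 − 3208920 − 2403500 + 424710 = 49439590.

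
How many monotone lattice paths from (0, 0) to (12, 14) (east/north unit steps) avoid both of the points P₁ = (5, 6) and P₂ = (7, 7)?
Number of paths = 5064298

Inclusion–exclusion. Total paths: C(26, 12) = 9657700. Through P₁: C(11, 5)·C(15, 7) = 2972970. Through P₂: C(14, 7)·C(12, 5) = 2718144. Since P₁ is strictly southwest of P₂, a monotone path through both must visit P₁ then P₂; paths through both = C(11, 5)·C(3, 2)·C(12, 5) = 1097712. Avoid both = 9657700 − 2972970 − 2718144 + 1097712 = 5064298.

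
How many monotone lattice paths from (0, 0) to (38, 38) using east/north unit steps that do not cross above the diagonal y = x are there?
C_38 = 176733862787006701400

These NE paths below the diagonal are counted by the Catalan number C_n = (1/(n + 1)) · C(2n, n). For n = 38: C_38 = (1/39) · C(76, 38) = 6892620648693261354600/39 = 176733862787006701400.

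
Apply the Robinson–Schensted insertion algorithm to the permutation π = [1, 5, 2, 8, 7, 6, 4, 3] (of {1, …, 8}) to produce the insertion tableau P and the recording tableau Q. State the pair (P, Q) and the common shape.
P = [1, 2, 3] / [4, 6] / [5] / [7] / [8];  Q = [1, 2, 4] / [3, 5] / [6] / [7] / [8];  common shape = (3, 2, 1, 1, 1)

Row-insert the values π_1, π_2, … into P one at a time, bumping the leftmost entry strictly greater than the inserted value down to the next row. The recording tableau Q records, in position (i, j), the step at which that cell was added to P.
  Insert 1 (step 1): P = [1];  Q = [1]
  Insert 5 (step 2): P = [1, 5];  Q = [1, 2]
  Insert 2 (step 3): P = [1, 2] / [5];  Q = [1, 2] / [3]
  Insert 8 (step 4): P = [1, 2, 8] / [5];  Q = [1, 2, 4] / [3]
  Insert 7 (step 5): P = [1, 2, 7] / [5, 8];  Q = [1, 2, 4] / [3, 5]
  Insert 6 (step 6): P = [1, 2, 6] / [5, 7] / [8];  Q = [1, 2, 4] / [3, 5] / [6]
  Insert 4 (step 7): P = [1, 2, 4] / [5, 6] / [7] / [8];  Q = [1, 2, 4] / [3, 5] / [6] / [7]
  Insert 3 (step 8): P = [1, 2, 3] / [4, 6] / [5] / [7] / [8];  Q = [1, 2, 4] / [3, 5] / [6] / [7] / [8]
Final shape: (3, 2, 1, 1, 1).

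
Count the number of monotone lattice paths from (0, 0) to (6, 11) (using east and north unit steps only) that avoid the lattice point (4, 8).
Number of paths = 7426

Total paths from (0, 0) to (6, 11): C(17, 6) = 12376. Paths through (4, 8): (paths (0, 0) → (4, 8)) × (paths (4, 8) → (6, 11)) = C(12, 4) · C(5, 2) = 495 · 10 = 4950. Avoidance count = 12376 − 4950 = 7426.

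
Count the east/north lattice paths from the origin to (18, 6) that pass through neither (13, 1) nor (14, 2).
Number of paths = 124628

Inclusion–exclusion. Total paths: C(24, 18) = 134596. Through P₁: C(14, 13)·C(10, 5) = 3528. Through P₂: C(16, 14)·C(8, 4) = 8400. Since P₁ is strictly southwest of P₂, a monotone path through both must visit P₁ then P₂; paths through both = C(14, 13)·C(2, 1)·C(8, 4) = 1960. Avoid both = 134596 − 3528 − 8400 + 1960 = 124628.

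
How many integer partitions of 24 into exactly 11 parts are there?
p(24, 11 parts) = 99

Partitions of n into exactly k parts are in bijection with partitions of n − k into at most k parts (subtract 1 from each part). So p(24, exactly 11) = p(13, parts ≤ 11). Computing via the recurrence p(m, j) = p(m, j−1) + p(m−j, j) gives 99.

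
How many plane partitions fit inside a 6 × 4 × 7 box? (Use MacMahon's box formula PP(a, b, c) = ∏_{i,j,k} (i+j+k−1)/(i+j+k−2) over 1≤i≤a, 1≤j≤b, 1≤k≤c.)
PP(6, 4, 7) = 12544848030

Evaluate the triple product over i = 1..6, j = 1..4, k = 1..7. The factors are (2/1) · (3/2) · (4/3) · (5/4) · (6/5) · (7/6) · (8/7) · (3/2) · … (168 factors total). The numerators and denominators telescope so the product is an integer; carrying out the multiplication exactly gives PP(6, 4, 7) = 12544848030.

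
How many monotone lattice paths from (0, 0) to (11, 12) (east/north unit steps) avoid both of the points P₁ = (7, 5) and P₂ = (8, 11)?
Number of paths = 810566

Inclusion–exclusion. Total paths: C(23, 11) = 1352078. Through P₁: C(12, 7)·C(11, 4) = 261360. Through P₂: C(19, 8)·C(4, 3) = 302328. Since P₁ is strictly southwest of P₂, a monotone path through both must visit P₁ then P₂; paths through both = C(12, 7)·C(7, 1)·C(4, 3) = 22176. Avoid both = 1352078 − 261360 − 302328 + 22176 = 810566.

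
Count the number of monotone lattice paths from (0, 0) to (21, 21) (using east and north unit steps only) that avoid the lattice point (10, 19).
Number of paths = 536695533660

Total paths from (0, 0) to (21, 21): C(42, 21) = 538257874440. Paths through (10, 19): (paths (0, 0) → (10, 19)) × (paths (10, 19) → (21, 21)) = C(29, 10) · C(13, 11) = 20030010 · 78 = 1562340780. Avoidance count = 538257874440 − 1562340780 = 536695533660.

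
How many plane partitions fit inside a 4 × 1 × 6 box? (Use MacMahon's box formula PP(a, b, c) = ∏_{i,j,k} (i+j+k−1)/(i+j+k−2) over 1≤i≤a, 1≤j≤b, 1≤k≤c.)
PP(4, 1, 6) = 210

Evaluate the triple product over i = 1..4, j = 1..1, k = 1..6. The factors are (2/1) · (3/2) · (4/3) · (5/4) · (6/5) · (7/6) · (3/2) · (4/3) · … (24 factors total). The numerators and denominators telescope so the product is an integer; carrying out the multiplication exactly gives PP(4, 1, 6) = 210.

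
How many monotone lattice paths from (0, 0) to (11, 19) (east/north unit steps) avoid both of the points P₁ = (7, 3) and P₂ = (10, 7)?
Number of paths = 53847676

Inclusion–exclusion. Total paths: C(30, 11) = 54627300. Through P₁: C(10, 7)·C(20, 4) = 581400. Through P₂: C(17, 10)·C(13, 1) = 252824. Since P₁ is strictly southwest of P₂, a monotone path through both must visit P₁ then P₂; paths through both = C(10, 7)·C(7, 3)·C(13, 1) = 54600. Avoid both = 54627300 − 581400 − 252824 + 54600 = 53847676.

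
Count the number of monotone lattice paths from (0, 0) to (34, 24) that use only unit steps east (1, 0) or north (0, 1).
Number of paths = 12832205713993575

A monotone lattice path from (0, 0) to (34, 24) consists of 34 east steps and 24 north steps in some order, so it is determined by which 34 of the 58 steps are east. The count is C(58, 34) = 12832205713993575.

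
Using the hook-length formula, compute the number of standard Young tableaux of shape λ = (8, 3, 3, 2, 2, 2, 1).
# SYT of shape (8, 3, 3, 2, 2, 2, 1) = 261891630

Hook-length formula: f^λ = n! / Π hook(c), product over all cells c of the Young diagram. For λ = (8, 3, 3, 2, 2, 2, 1), n = 21 boxes. Hook lengths by row (left-to-right, top-to-bottom): [14, 12, 8, 5, 4, 3, 2, 1]; [8, 6, 2]; [7, 5, 1]; [5, 3]; [4, 2]; [3, 1]; [1]. Product of hooks = 195084288000. So f^λ = 21! / 195084288000 = 51090942171709440000 / 195084288000 = 261891630.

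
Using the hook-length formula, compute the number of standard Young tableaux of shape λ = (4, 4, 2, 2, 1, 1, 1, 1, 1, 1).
# SYT of shape (4, 4, 2, 2, 1, 1, 1, 1, 1, 1) = 1099560

Hook-length formula: f^λ = n! / Π hook(c), product over all cells c of the Young diagram. For λ = (4, 4, 2, 2, 1, 1, 1, 1, 1, 1), n = 18 boxes. Hook lengths by row (left-to-right, top-to-bottom): [13, 6, 3, 2]; [12, 5, 2, 1]; [9, 2]; [8, 1]; [6]; [5]; [4]; [3]; [2]; [1]. Product of hooks = 5822668800. So f^λ = 18! / 5822668800 = 6402373705728000 / 5822668800 = 1099560.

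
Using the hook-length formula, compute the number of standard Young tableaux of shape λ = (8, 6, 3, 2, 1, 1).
# SYT of shape (8, 6, 3, 2, 1, 1) = 676889136

Hook-length formula: f^λ = n! / Π hook(c), product over all cells c of the Young diagram. For λ = (8, 6, 3, 2, 1, 1), n = 21 boxes. Hook lengths by row (left-to-right, top-to-bottom): [13, 10, 8, 6, 5, 4, 2, 1]; [10, 7, 5, 3, 2, 1]; [6, 3, 1]; [4, 1]; [2]; [1]. Product of hooks = 75479040000. So f^λ = 21! / 75479040000 = 51090942171709440000 / 75479040000 = 676889136.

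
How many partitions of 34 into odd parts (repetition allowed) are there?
p_odd(34) = 512

Enumerate partitions using only odd parts via the recurrence o(n, m) = o(n, m−2) + o(n−m, m) over odd m, starting from the largest odd part ≤ n. This gives p_odd(34) = 512. (Euler's theorem: equals the count of distinct-part partitions.)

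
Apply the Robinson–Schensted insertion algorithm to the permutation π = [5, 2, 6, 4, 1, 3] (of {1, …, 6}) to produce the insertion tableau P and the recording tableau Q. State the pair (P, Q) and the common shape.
P = [1, 3] / [2, 4] / [5, 6];  Q = [1, 3] / [2, 4] / [5, 6];  common shape = (2, 2, 2)

Row-insert the values π_1, π_2, … into P one at a time, bumping the leftmost entry strictly greater than the inserted value down to the next row. The recording tableau Q records, in position (i, j), the step at which that cell was added to P.
  Insert 5 (step 1): P = [5];  Q = [1]
  Insert 2 (step 2): P = [2] / [5];  Q = [1] / [2]
  Insert 6 (step 3): P = [2, 6] / [5];  Q = [1, 3] / [2]
  Insert 4 (step 4): P = [2, 4] / [5, 6];  Q = [1, 3] / [2, 4]
  Insert 1 (step 5): P = [1, 4] / [2, 6] / [5];  Q = [1, 3] / [2, 4] / [5]
  Insert 3 (step 6): P = [1, 3] / [2, 4] / [5, 6];  Q = [1, 3] / [2, 4] / [5, 6]
Final shape: (2, 2, 2).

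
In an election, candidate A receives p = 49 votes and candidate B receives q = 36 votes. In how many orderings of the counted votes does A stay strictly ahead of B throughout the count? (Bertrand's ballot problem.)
Strict-lead orderings = 190408927686694701286770

Total orderings of the 85 votes with 49 for A: C(85, 49) = 1244981450259157662259650. By the Bertrand ballot formula (Cycle Lemma / reflection principle), the number of orderings in which A is strictly ahead of B throughout is (p − q)/(p + q) · C(p + q, p) = (49 − 36)/(49 + 36) · 1244981450259157662259650 = 190408927686694701286770.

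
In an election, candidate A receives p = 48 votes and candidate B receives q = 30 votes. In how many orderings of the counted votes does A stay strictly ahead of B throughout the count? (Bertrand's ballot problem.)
Strict-lead orderings = 793632937330542027180

Total orderings of the 78 votes with 48 for A: C(78, 48) = 3439076061765682117780. By the Bertrand ballot formula (Cycle Lemma / reflection principle), the number of orderings in which A is strictly ahead of B throughout is (p − q)/(p + q) · C(p + q, p) = (48 − 30)/(48 + 30) · 3439076061765682117780 = 793632937330542027180.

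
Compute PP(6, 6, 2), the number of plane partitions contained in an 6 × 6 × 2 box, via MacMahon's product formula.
PP(6, 6, 2) = 226512

Evaluate the triple product over i = 1..6, j = 1..6, k = 1..2. The factors are (2/1) · (3/2) · (3/2) · (4/3) · (4/3) · (5/4) · (5/4) · (6/5) · … (72 factors total). The numerators and denominators telescope so the product is an integer; carrying out the multiplication exactly gives PP(6, 6, 2) = 226512.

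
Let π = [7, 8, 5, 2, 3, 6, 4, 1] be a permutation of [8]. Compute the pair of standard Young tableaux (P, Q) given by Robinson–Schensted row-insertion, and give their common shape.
P = [1, 3, 4] / [2, 6] / [5, 8] / [7];  Q = [1, 2, 6] / [3, 5] / [4, 7] / [8];  common shape = (3, 2, 2, 1)

Row-insert the values π_1, π_2, … into P one at a time, bumping the leftmost entry strictly greater than the inserted value down to the next row. The recording tableau Q records, in position (i, j), the step at which that cell was added to P.
  Insert 7 (step 1): P = [7];  Q = [1]
  Insert 8 (step 2): P = [7, 8];  Q = [1, 2]
  Insert 5 (step 3): P = [5, 8] / [7];  Q = [1, 2] / [3]
  Insert 2 (step 4): P = [2, 8] / [5] / [7];  Q = [1, 2] / [3] / [4]
  Insert 3 (step 5): P = [2, 3] / [5, 8] / [7];  Q = [1, 2] / [3, 5] / [4]
  Insert 6 (step 6): P = [2, 3, 6] / [5, 8] / [7];  Q = [1, 2, 6] / [3, 5] / [4]
  Insert 4 (step 7): P = [2, 3, 4] / [5, 6] / [7, 8];  Q = [1, 2, 6] / [3, 5] / [4, 7]
  Insert 1 (step 8): P = [1, 3, 4] / [2, 6] / [5, 8] / [7];  Q = [1, 2, 6] / [3, 5] / [4, 7] / [8]
Final shape: (3, 2, 2, 1).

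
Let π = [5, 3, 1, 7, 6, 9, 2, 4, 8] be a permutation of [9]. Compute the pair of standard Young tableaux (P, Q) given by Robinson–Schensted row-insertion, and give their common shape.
P = [1, 2, 4, 8] / [3, 6, 9] / [5, 7];  Q = [1, 4, 6, 9] / [2, 5, 8] / [3, 7];  common shape = (4, 3, 2)

Row-insert the values π_1, π_2, … into P one at a time, bumping the leftmost entry strictly greater than the inserted value down to the next row. The recording tableau Q records, in position (i, j), the step at which that cell was added to P.
  Insert 5 (step 1): P = [5];  Q = [1]
  Insert 3 (step 2): P = [3] / [5];  Q = [1] / [2]
  Insert 1 (step 3): P = [1] / [3] / [5];  Q = [1] / [2] / [3]
  Insert 7 (step 4): P = [1, 7] / [3] / [5];  Q = [1, 4] / [2] / [3]
  Insert 6 (step 5): P = [1, 6] / [3, 7] / [5];  Q = [1, 4] / [2, 5] / [3]
  Insert 9 (step 6): P = [1, 6, 9] / [3, 7] / [5];  Q = [1, 4, 6] / [2, 5] / [3]
  Insert 2 (step 7): P = [1, 2, 9] / [3, 6] / [5, 7];  Q = [1, 4, 6] / [2, 5] / [3, 7]
  Insert 4 (step 8): P = [1, 2, 4] / [3, 6, 9] / [5, 7];  Q = [1, 4, 6] / [2, 5, 8] / [3, 7]
  Insert 8 (step 9): P = [1, 2, 4, 8] / [3, 6, 9] / [5, 7];  Q = [1, 4, 6, 9] / [2, 5, 8] / [3, 7]
Final shape: (4, 3, 2).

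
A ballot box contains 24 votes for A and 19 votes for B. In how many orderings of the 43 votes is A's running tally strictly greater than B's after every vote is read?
Strict-lead orderings = 93078189750

Total orderings of the 43 votes with 24 for A: C(43, 24) = 800472431850. By the Bertrand ballot formula (Cycle Lemma / reflection principle), the number of orderings in which A is strictly ahead of B throughout is (p − q)/(p + q) · C(p + q, p) = (24 − 19)/(24 + 19) · 800472431850 = 93078189750.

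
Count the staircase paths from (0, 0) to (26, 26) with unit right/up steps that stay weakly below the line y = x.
C_26 = 18367353072152

These NE paths below the diagonal are counted by the Catalan number C_n = (1/(n + 1)) · C(2n, n). For n = 26: C_26 = (1/27) · C(52, 26) = 495918532948104/27 = 18367353072152.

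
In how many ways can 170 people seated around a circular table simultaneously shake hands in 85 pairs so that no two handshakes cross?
C_85 = 1063353702922273835973036658043476458723103404520

These noncrossing handshakes are counted by the Catalan number C_n = (1/(n + 1)) · C(2n, n). For n = 85: C_85 = (1/86) · C(170, 85) = 91448418451315549893681152591738975450186892788720/86 = 1063353702922273835973036658043476458723103404520.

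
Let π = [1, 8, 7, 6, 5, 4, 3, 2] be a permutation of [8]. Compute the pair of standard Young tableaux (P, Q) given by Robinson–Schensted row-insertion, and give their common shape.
P = [1, 2] / [3] / [4] / [5] / [6] / [7] / [8];  Q = [1, 2] / [3] / [4] / [5] / [6] / [7] / [8];  common shape = (2, 1, 1, 1, 1, 1, 1)

Row-insert the values π_1, π_2, … into P one at a time, bumping the leftmost entry strictly greater than the inserted value down to the next row. The recording tableau Q records, in position (i, j), the step at which that cell was added to P.
  Insert 1 (step 1): P = [1];  Q = [1]
  Insert 8 (step 2): P = [1, 8];  Q = [1, 2]
  Insert 7 (step 3): P = [1, 7] / [8];  Q = [1, 2] / [3]
  Insert 6 (step 4): P = [1, 6] / [7] / [8];  Q = [1, 2] / [3] / [4]
  Insert 5 (step 5): P = [1, 5] / [6] / [7] / [8];  Q = [1, 2] / [3] / [4] / [5]
  Insert 4 (step 6): P = [1, 4] / [5] / [6] / [7] / [8];  Q = [1, 2] / [3] / [4] / [5] / [6]
  Insert 3 (step 7): P = [1, 3] / [4] / [5] / [6] / [7] / [8];  Q = [1, 2] / [3] / [4] / [5] / [6] / [7]
  Insert 2 (step 8): P = [1, 2] / [3] / [4] / [5] / [6] / [7] / [8];  Q = [1, 2] / [3] / [4] / [5] / [6] / [7] / [8]
Final shape: (2, 1, 1, 1, 1, 1, 1).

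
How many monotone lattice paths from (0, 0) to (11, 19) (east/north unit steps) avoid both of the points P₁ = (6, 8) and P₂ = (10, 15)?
Number of paths = 30121346

Inclusion–exclusion. Total paths: C(30, 11) = 54627300. Through P₁: C(14, 6)·C(16, 5) = 13117104. Through P₂: C(25, 10)·C(5, 1) = 16343800. Since P₁ is strictly southwest of P₂, a monotone path through both must visit P₁ then P₂; paths through both = C(14, 6)·C(11, 4)·C(5, 1) = 4954950. Avoid both = 54627300 − 13117104 − 16343800 + 4954950 = 30121346.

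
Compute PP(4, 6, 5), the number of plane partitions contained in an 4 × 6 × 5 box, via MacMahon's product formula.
PP(4, 6, 5) = 133613766

Evaluate the triple product over i = 1..4, j = 1..6, k = 1..5. The factors are (2/1) · (3/2) · (4/3) · (5/4) · (6/5) · (3/2) · (4/3) · (5/4) · … (120 factors total). The numerators and denominators telescope so the product is an integer; carrying out the multiplication exactly gives PP(4, 6, 5) = 133613766.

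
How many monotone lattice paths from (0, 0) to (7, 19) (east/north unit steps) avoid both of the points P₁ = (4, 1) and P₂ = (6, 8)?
Number of paths = 617274

Inclusion–exclusion. Total paths: C(26, 7) = 657800. Through P₁: C(5, 4)·C(21, 3) = 6650. Through P₂: C(14, 6)·C(12, 1) = 36036. Since P₁ is strictly southwest of P₂, a monotone path through both must visit P₁ then P₂; paths through both = C(5, 4)·C(9, 2)·C(12, 1) = 2160. Avoid both = 657800 − 6650 − 36036 + 2160 = 617274.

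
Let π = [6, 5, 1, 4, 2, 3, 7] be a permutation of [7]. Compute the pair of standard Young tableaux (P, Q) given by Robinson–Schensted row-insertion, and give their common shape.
P = [1, 2, 3, 7] / [4] / [5] / [6];  Q = [1, 4, 6, 7] / [2] / [3] / [5];  common shape = (4, 1, 1, 1)

Row-insert the values π_1, π_2, … into P one at a time, bumping the leftmost entry strictly greater than the inserted value down to the next row. The recording tableau Q records, in position (i, j), the step at which that cell was added to P.
  Insert 6 (step 1): P = [6];  Q = [1]
  Insert 5 (step 2): P = [5] / [6];  Q = [1] / [2]
  Insert 1 (step 3): P = [1] / [5] / [6];  Q = [1] / [2] / [3]
  Insert 4 (step 4): P = [1, 4] / [5] / [6];  Q = [1, 4] / [2] / [3]
  Insert 2 (step 5): P = [1, 2] / [4] / [5] / [6];  Q = [1, 4] / [2] / [3] / [5]
  Insert 3 (step 6): P = [1, 2, 3] / [4] / [5] / [6];  Q = [1, 4, 6] / [2] / [3] / [5]
  Insert 7 (step 7): P = [1, 2, 3, 7] / [4] / [5] / [6];  Q = [1, 4, 6, 7] / [2] / [3] / [5]
Final shape: (4, 1, 1, 1).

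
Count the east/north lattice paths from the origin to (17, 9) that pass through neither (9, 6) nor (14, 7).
Number of paths = 1436225

Inclusion–exclusion. Total paths: C(26, 17) = 3124550. Through P₁: C(15, 9)·C(11, 8) = 825825. Through P₂: C(21, 14)·C(5, 3) = 1162800. Since P₁ is strictly southwest of P₂, a monotone path through both must visit P₁ then P₂; paths through both = C(15, 9)·C(6, 5)·C(5, 3) = 300300. Avoid both = 3124550 − 825825 − 1162800 + 300300 = 1436225.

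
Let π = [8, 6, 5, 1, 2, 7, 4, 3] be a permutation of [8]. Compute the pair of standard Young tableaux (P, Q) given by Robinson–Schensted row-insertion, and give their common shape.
P = [1, 2, 3] / [4, 7] / [5] / [6] / [8];  Q = [1, 5, 6] / [2, 7] / [3] / [4] / [8];  common shape = (3, 2, 1, 1, 1)

Row-insert the values π_1, π_2, … into P one at a time, bumping the leftmost entry strictly greater than the inserted value down to the next row. The recording tableau Q records, in position (i, j), the step at which that cell was added to P.
  Insert 8 (step 1): P = [8];  Q = [1]
  Insert 6 (step 2): P = [6] / [8];  Q = [1] / [2]
  Insert 5 (step 3): P = [5] / [6] / [8];  Q = [1] / [2] / [3]
  Insert 1 (step 4): P = [1] / [5] / [6] / [8];  Q = [1] / [2] / [3] / [4]
  Insert 2 (step 5): P = [1, 2] / [5] / [6] / [8];  Q = [1, 5] / [2] / [3] / [4]
  Insert 7 (step 6): P = [1, 2, 7] / [5] / [6] / [8];  Q = [1, 5, 6] / [2] / [3] / [4]
  Insert 4 (step 7): P = [1, 2, 4] / [5, 7] / [6] / [8];  Q = [1, 5, 6] / [2, 7] / [3] / [4]
  Insert 3 (step 8): P = [1, 2, 3] / [4, 7] / [5] / [6] / [8];  Q = [1, 5, 6] / [2, 7] / [3] / [4] / [8]
Final shape: (3, 2, 1, 1, 1).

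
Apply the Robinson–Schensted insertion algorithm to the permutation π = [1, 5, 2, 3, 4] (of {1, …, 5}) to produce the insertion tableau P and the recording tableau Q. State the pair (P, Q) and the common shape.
P = [1, 2, 3, 4] / [5];  Q = [1, 2, 4, 5] / [3];  common shape = (4, 1)

Row-insert the values π_1, π_2, … into P one at a time, bumping the leftmost entry strictly greater than the inserted value down to the next row. The recording tableau Q records, in position (i, j), the step at which that cell was added to P.
  Insert 1 (step 1): P = [1];  Q = [1]
  Insert 5 (step 2): P = [1, 5];  Q = [1, 2]
  Insert 2 (step 3): P = [1, 2] / [5];  Q = [1, 2] / [3]
  Insert 3 (step 4): P = [1, 2, 3] / [5];  Q = [1, 2, 4] / [3]
  Insert 4 (step 5): P = [1, 2, 3, 4] / [5];  Q = [1, 2, 4, 5] / [3]
Final shape: (4, 1).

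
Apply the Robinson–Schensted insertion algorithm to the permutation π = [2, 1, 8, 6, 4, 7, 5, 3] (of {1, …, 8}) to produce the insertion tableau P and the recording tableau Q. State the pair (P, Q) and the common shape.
P = [1, 3, 5] / [2, 4, 7] / [6] / [8];  Q = [1, 3, 6] / [2, 4, 7] / [5] / [8];  common shape = (3, 3, 1, 1)

Row-insert the values π_1, π_2, … into P one at a time, bumping the leftmost entry strictly greater than the inserted value down to the next row. The recording tableau Q records, in position (i, j), the step at which that cell was added to P.
  Insert 2 (step 1): P = [2];  Q = [1]
  Insert 1 (step 2): P = [1] / [2];  Q = [1] / [2]
  Insert 8 (step 3): P = [1, 8] / [2];  Q = [1, 3] / [2]
  Insert 6 (step 4): P = [1, 6] / [2, 8];  Q = [1, 3] / [2, 4]
  Insert 4 (step 5): P = [1, 4] / [2, 6] / [8];  Q = [1, 3] / [2, 4] / [5]
  Insert 7 (step 6): P = [1, 4, 7] / [2, 6] / [8];  Q = [1, 3, 6] / [2, 4] / [5]
  Insert 5 (step 7): P = [1, 4, 5] / [2, 6, 7] / [8];  Q = [1, 3, 6] / [2, 4, 7] / [5]
  Insert 3 (step 8): P = [1, 3, 5] / [2, 4, 7] / [6] / [8];  Q = [1, 3, 6] / [2, 4, 7] / [5] / [8]
Final shape: (3, 3, 1, 1).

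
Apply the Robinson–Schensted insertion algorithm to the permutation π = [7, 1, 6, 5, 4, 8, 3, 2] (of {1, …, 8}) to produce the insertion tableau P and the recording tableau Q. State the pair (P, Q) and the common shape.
P = [1, 2, 8] / [3] / [4] / [5] / [6] / [7];  Q = [1, 3, 6] / [2] / [4] / [5] / [7] / [8];  common shape = (3, 1, 1, 1, 1, 1)

Row-insert the values π_1, π_2, … into P one at a time, bumping the leftmost entry strictly greater than the inserted value down to the next row. The recording tableau Q records, in position (i, j), the step at which that cell was added to P.
  Insert 7 (step 1): P = [7];  Q = [1]
  Insert 1 (step 2): P = [1] / [7];  Q = [1] / [2]
  Insert 6 (step 3): P = [1, 6] / [7];  Q = [1, 3] / [2]
  Insert 5 (step 4): P = [1, 5] / [6] / [7];  Q = [1, 3] / [2] / [4]
  Insert 4 (step 5): P = [1, 4] / [5] / [6] / [7];  Q = [1, 3] / [2] / [4] / [5]
  Insert 8 (step 6): P = [1, 4, 8] / [5] / [6] / [7];  Q = [1, 3, 6] / [2] / [4] / [5]
  Insert 3 (step 7): P = [1, 3, 8] / [4] / [5] / [6] / [7];  Q = [1, 3, 6] / [2] / [4] / [5] / [7]
  Insert 2 (step 8): P = [1, 2, 8] / [3] / [4] / [5] / [6] / [7];  Q = [1, 3, 6] / [2] / [4] / [5] / [7] / [8]
Final shape: (3, 1, 1, 1, 1, 1).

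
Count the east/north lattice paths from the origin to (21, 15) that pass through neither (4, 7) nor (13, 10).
Number of paths = 3832006068

Inclusion–exclusion. Total paths: C(36, 21) = 5567902560. Through P₁: C(11, 4)·C(25, 17) = 356919750. Through P₂: C(23, 13)·C(13, 8) = 1472412942. Since P₁ is strictly southwest of P₂, a monotone path through both must visit P₁ then P₂; paths through both = C(11, 4)·C(12, 9)·C(13, 8) = 93436200. Avoid both = 5567902560 − 356919750 − 1472412942 + 93436200 = 3832006068.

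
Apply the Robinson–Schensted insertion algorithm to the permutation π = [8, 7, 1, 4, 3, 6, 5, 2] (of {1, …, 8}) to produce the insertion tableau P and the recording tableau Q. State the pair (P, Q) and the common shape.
P = [1, 2, 5] / [3, 6] / [4] / [7] / [8];  Q = [1, 4, 6] / [2, 7] / [3] / [5] / [8];  common shape = (3, 2, 1, 1, 1)

Row-insert the values π_1, π_2, … into P one at a time, bumping the leftmost entry strictly greater than the inserted value down to the next row. The recording tableau Q records, in position (i, j), the step at which that cell was added to P.
  Insert 8 (step 1): P = [8];  Q = [1]
  Insert 7 (step 2): P = [7] / [8];  Q = [1] / [2]
  Insert 1 (step 3): P = [1] / [7] / [8];  Q = [1] / [2] / [3]
  Insert 4 (step 4): P = [1, 4] / [7] / [8];  Q = [1, 4] / [2] / [3]
  Insert 3 (step 5): P = [1, 3] / [4] / [7] / [8];  Q = [1, 4] / [2] / [3] / [5]
  Insert 6 (step 6): P = [1, 3, 6] / [4] / [7] / [8];  Q = [1, 4, 6] / [2] / [3] / [5]
  Insert 5 (step 7): P = [1, 3, 5] / [4, 6] / [7] / [8];  Q = [1, 4, 6] / [2, 7] / [3] / [5]
  Insert 2 (step 8): P = [1, 2, 5] / [3, 6] / [4] / [7] / [8];  Q = [1, 4, 6] / [2, 7] / [3] / [5] / [8]
Final shape: (3, 2, 1, 1, 1).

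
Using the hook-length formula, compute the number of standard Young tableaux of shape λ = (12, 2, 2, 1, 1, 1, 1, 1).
# SYT of shape (12, 2, 2, 1, 1, 1, 1, 1) = 4241160

Hook-length formula: f^λ = n! / Π hook(c), product over all cells c of the Young diagram. For λ = (12, 2, 2, 1, 1, 1, 1, 1), n = 21 boxes. Hook lengths by row (left-to-right, top-to-bottom): [19, 13, 10, 9, 8, 7, 6, 5, 4, 3, 2, 1]; [8, 2]; [7, 1]; [5]; [4]; [3]; [2]; [1]. Product of hooks = 12046454784000. So f^λ = 21! / 12046454784000 = 51090942171709440000 / 12046454784000 = 4241160.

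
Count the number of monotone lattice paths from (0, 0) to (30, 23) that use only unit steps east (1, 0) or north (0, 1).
Number of paths = 623404249591760

A monotone lattice path from (0, 0) to (30, 23) consists of 30 east steps and 23 north steps in some order, so it is determined by which 30 of the 53 steps are east. The count is C(53, 30) = 623404249591760.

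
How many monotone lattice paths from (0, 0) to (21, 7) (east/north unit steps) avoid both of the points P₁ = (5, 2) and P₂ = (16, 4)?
Number of paths = 577119

Inclusion–exclusion. Total paths: C(28, 21) = 1184040. Through P₁: C(7, 5)·C(21, 16) = 427329. Through P₂: C(20, 16)·C(8, 5) = 271320. Since P₁ is strictly southwest of P₂, a monotone path through both must visit P₁ then P₂; paths through both = C(7, 5)·C(13, 11)·C(8, 5) = 91728. Avoid both = 1184040 − 427329 − 271320 + 91728 = 577119.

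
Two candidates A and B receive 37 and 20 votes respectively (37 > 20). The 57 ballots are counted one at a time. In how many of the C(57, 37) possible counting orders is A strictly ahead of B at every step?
Strict-lead orderings = 360957582615630

Total orderings of the 57 votes with 37 for A: C(57, 37) = 1210269541711230. By the Bertrand ballot formula (Cycle Lemma / reflection principle), the number of orderings in which A is strictly ahead of B throughout is (p − q)/(p + q) · C(p + q, p) = (37 − 20)/(37 + 20) · 1210269541711230 = 360957582615630.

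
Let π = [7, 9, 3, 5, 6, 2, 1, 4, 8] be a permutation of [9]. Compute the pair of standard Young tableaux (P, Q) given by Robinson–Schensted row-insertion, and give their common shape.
P = [1, 4, 6, 8] / [2, 5] / [3, 9] / [7];  Q = [1, 2, 5, 9] / [3, 4] / [6, 8] / [7];  common shape = (4, 2, 2, 1)

Row-insert the values π_1, π_2, … into P one at a time, bumping the leftmost entry strictly greater than the inserted value down to the next row. The recording tableau Q records, in position (i, j), the step at which that cell was added to P.
  Insert 7 (step 1): P = [7];  Q = [1]
  Insert 9 (step 2): P = [7, 9];  Q = [1, 2]
  Insert 3 (step 3): P = [3, 9] / [7];  Q = [1, 2] / [3]
  Insert 5 (step 4): P = [3, 5] / [7, 9];  Q = [1, 2] / [3, 4]
  Insert 6 (step 5): P = [3, 5, 6] / [7, 9];  Q = [1, 2, 5] / [3, 4]
  Insert 2 (step 6): P = [2, 5, 6] / [3, 9] / [7];  Q = [1, 2, 5] / [3, 4] / [6]
  Insert 1 (step 7): P = [1, 5, 6] / [2, 9] / [3] / [7];  Q = [1, 2, 5] / [3, 4] / [6] / [7]
  Insert 4 (step 8): P = [1, 4, 6] / [2, 5] / [3, 9] / [7];  Q = [1, 2, 5] / [3, 4] / [6, 8] / [7]
  Insert 8 (step 9): P = [1, 4, 6, 8] / [2, 5] / [3, 9] / [7];  Q = [1, 2, 5, 9] / [3, 4] / [6, 8] / [7]
Final shape: (4, 2, 2, 1).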